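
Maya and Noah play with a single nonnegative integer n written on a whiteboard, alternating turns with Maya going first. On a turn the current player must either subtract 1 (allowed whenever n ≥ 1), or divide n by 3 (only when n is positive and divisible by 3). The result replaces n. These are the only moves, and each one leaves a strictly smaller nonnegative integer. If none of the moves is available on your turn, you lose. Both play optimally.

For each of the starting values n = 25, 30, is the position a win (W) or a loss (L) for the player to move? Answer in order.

Classify positions by backward induction: terminal positions (no move available) are L. From any other position, the mover wins iff some move reaches an L.
n=0: no move → L
n=1: →0(L), so W
n=2: →1(W) only, which is W, so L
n=3: →2(L), so W
n=4: →3(W) only, which is W, so L
n=5: →4(L), so W
n=6: →2(L), so W
n=7: →6(W) only, which is W, so L
n=8: →7(L), so W
n=9: →3(W), 8(W) — all W, so L
n=10: →9(L), so W
n=11: →10(W) only, which is W, so L
n=12: →4(L), so W
n=13: →12(W) only, which is W, so L
n=14: →13(L), so W
n=15: →5(W), 14(W) — all W, so L
n=16: →15(L), so W
n=17: →16(W) only, which is W, so L
n=18: →17(L), so W
n=19: →18(W) only, which is W, so L
n=20: →19(L), so W
n=21: →7(L), so W
n=22: →21(W) only, which is W, so L
n=23: →22(L), so W
n=24: →8(W), 23(W) — all W, so L
n=25: →24(L), so W
n=26: →25(W) only, which is W, so L
n=27: →9(L), so W
n=28: →27(W) only, which is W, so L
n=29: →28(L), so W
n=30: →10(W), 29(W) — all W, so L

25: W, 30: L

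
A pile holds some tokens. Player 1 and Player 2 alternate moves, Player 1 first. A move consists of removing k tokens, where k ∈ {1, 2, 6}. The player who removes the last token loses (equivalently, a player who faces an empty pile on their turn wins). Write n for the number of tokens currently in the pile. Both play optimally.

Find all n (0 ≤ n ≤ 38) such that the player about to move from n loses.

Compute win/loss labels from the base case upward. A position with no move is W. Any other position is W if it can reach an L in one move, else L.
n=0: no move; the opponent has just taken the last token and therefore loses → W
n=1: →0(W) only, which is W, so L
n=2: →1(L), so W
n=3: →1(L), so W
n=4: →3(W), 2(W) — all W, so L
n=5: →4(L), so W
n=6: →4(L), so W
n=7: →1(L), so W
n=8: →7(W), 6(W), 2(W) — all W, so L
n=9: →8(L), so W
n=10: →8(L), so W
n=11: →10(W), 9(W), 5(W) — all W, so L
n=12: →11(L), so W
n=13: →11(L), so W
n=14: →8(L), so W
n=15: →14(W), 13(W), 9(W) — all W, so L
n=16: →15(L), so W
n=17: →15(L), so W
n=18: →17(W), 16(W), 12(W) — all W, so L
n=19: →18(L), so W
n=20: →18(L), so W
n=21: →15(L), so W
n=22: →21(W), 20(W), 16(W) — all W, so L
n=23: →22(L), so W
n=24: →22(L), so W
n=25: →24(W), 23(W), 19(W) — all W, so L
n=26: →25(L), so W
n=27: →25(L), so W
n=28: →22(L), so W
n=29: →28(W), 27(W), 23(W) — all W, so L
n=30: →29(L), so W
n=31: →29(L), so W
n=32: →31(W), 30(W), 26(W) — all W, so L
n=33: →32(L), so W
n=34: →32(L), so W
n=35: →29(L), so W
n=36: →35(W), 34(W), 30(W) — all W, so L
n=37: →36(L), so W
n=38: →36(L), so W
Reading off the rows marked L gives the requested list; there are 11 such values of n.

1, 4, 8, 11, 15, 18, 22, 25, 29, 32, 36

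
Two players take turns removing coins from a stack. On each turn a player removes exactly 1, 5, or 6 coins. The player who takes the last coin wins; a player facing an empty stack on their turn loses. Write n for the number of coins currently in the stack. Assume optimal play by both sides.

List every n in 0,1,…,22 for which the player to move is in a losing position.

0, 2, 4, 11, 13, 15, 22

Work bottom-up. With no move the player to move loses. Otherwise the position is W if at least one move leads to an L position for the opponent, and L if every move leads to a W.
n=0: no move → L
n=1: reaches L-position 0 → W
n=2: only reaches 1(W), which is W → L
n=3: reaches L-position 2 → W
n=4: only reaches 3(W), which is W → L
n=5: reaches L-position 4 → W
n=6: reaches L-position 0 → W
n=7: reaches L-position 2 → W
n=8: reaches L-position 2 → W
n=9: reaches L-position 4 → W
n=10: reaches L-position 4 → W
n=11: only reaches 10(W), 6(W), 5(W), all W → L
n=12: reaches L-position 11 → W
n=13: only reaches 12(W), 8(W), 7(W), all W → L
n=14: reaches L-position 13 → W
n=15: only reaches 14(W), 10(W), 9(W), all W → L
n=16: reaches L-position 15 → W
n=17: reaches L-position 11 → W
n=18: reaches L-position 13 → W
n=19: reaches L-position 13 → W
n=20: reaches L-position 15 → W
n=21: reaches L-position 15 → W
n=22: only reaches 21(W), 17(W), 16(W), all W → L
The losing starting values of n are exactly the entries labelled L in this table (7 of them).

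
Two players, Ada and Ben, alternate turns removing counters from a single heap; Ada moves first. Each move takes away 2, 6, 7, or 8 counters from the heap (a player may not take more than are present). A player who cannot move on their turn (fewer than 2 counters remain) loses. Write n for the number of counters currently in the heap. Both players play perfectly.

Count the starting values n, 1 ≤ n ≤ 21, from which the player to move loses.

Label each position W (a win for the player to move) or L (a loss). A position with no legal move is L; any other position is W exactly when some move reaches an L, and L when every move reaches a W.
n=0: no move → L
n=1: no move → L
n=2: W (go to 0, an L position)
n=3: W (go to 1, an L position)
n=4: L (sole option 2(W) is W)
n=5: L (sole option 3(W) is W)
n=6: W (go to 4, an L position)
n=7: W (go to 5, an L position)
n=8: W (go to 1, an L position)
n=9: W (go to 1, an L position)
n=10: W (go to 4, an L position)
n=11: W (go to 5, an L position)
n=12: W (go to 5, an L position)
n=13: W (go to 5, an L position)
n=14: L (options 12(W), 8(W), 7(W), 6(W) are all W)
n=15: L (options 13(W), 9(W), 8(W), 7(W) are all W)
n=16: W (go to 14, an L position)
n=17: W (go to 15, an L position)
n=18: L (options 16(W), 12(W), 11(W), 10(W) are all W)
n=19: L (options 17(W), 13(W), 12(W), 11(W) are all W)
n=20: W (go to 18, an L position)
n=21: W (go to 19, an L position)
L entries with 1 ≤ n ≤ 21 (n=0 is outside the asked range and is not counted): n = 1, 4, 5, 14, 15, 18, 19; that makes 7.

7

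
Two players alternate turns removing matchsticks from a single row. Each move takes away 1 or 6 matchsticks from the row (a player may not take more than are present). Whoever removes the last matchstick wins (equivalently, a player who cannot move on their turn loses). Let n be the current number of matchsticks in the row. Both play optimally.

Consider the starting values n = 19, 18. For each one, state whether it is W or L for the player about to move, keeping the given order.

19: W, 18: L

Compute win/loss labels from the base case upward. A position with no move is L. Any other position is W if it can reach an L in one move, else L.
n=0: no move → L
n=1: →0(L), so W
n=2: →1(W) only, which is W, so L
n=3: →2(L), so W
n=4: →3(W) only, which is W, so L
n=5: →4(L), so W
n=6: →0(L), so W
n=7: →6(W), 1(W) — all W, so L
n=8: →7(L), so W
n=9: →8(W), 3(W) — all W, so L
n=10: →9(L), so W
n=11: →10(W), 5(W) — all W, so L
n=12: →11(L), so W
n=13: →7(L), so W
n=14: →13(W), 8(W) — all W, so L
n=15: →14(L), so W
n=16: →15(W), 10(W) — all W, so L
n=17: →16(L), so W
n=18: →17(W), 12(W) — all W, so L
n=19: →18(L), so W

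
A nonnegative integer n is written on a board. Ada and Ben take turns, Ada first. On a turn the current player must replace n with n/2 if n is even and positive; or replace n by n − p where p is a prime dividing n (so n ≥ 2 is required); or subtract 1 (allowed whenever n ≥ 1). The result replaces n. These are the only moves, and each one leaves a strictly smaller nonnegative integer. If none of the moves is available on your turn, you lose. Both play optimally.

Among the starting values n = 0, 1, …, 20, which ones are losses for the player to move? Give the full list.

0, 4, 9, 14, 20

Build the W/L table. Terminal = L. A non-terminal position is W if it has a move to some L; otherwise it is L.
n=0: no move → L
n=1: can move to 0, which is L ⇒ W
n=2: can move to 0, which is L ⇒ W
n=3: can move to 0, which is L ⇒ W
n=4: moves to 2(W), 3(W); every one is W ⇒ L
n=5: can move to 0, which is L ⇒ W
n=6: can move to 4, which is L ⇒ W
n=7: can move to 0, which is L ⇒ W
n=8: can move to 4, which is L ⇒ W
n=9: moves to 6(W), 8(W); every one is W ⇒ L
n=10: can move to 9, which is L ⇒ W
n=11: can move to 0, which is L ⇒ W
n=12: can move to 9, which is L ⇒ W
n=13: can move to 0, which is L ⇒ W
n=14: moves to 7(W), 12(W), 13(W); every one is W ⇒ L
n=15: can move to 14, which is L ⇒ W
n=16: can move to 14, which is L ⇒ W
n=17: can move to 0, which is L ⇒ W
n=18: can move to 9, which is L ⇒ W
n=19: can move to 0, which is L ⇒ W
n=20: moves to 10(W), 15(W), 18(W), 19(W); every one is W ⇒ L
The losing starting values of n are exactly the entries labelled L in this table (5 of them).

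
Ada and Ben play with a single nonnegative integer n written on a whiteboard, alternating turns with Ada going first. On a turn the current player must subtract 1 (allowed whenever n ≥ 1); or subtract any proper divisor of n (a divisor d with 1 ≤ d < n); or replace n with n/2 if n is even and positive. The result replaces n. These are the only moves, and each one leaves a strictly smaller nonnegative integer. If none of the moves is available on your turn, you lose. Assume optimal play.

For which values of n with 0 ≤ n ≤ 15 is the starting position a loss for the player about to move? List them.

Label each position W (a win for the player to move) or L (a loss). A position with no legal move is L; any other position is W exactly when some move reaches an L, and L when every move reaches a W.
n=0: no move → L
n=1: →0(L), so W
n=2: →1(W) only, which is W, so L
n=3: →2(L), so W
n=4: →2(L), so W
n=5: →4(W) only, which is W, so L
n=6: →5(L), so W
n=7: →6(W) only, which is W, so L
n=8: →7(L), so W
n=9: →6(W), 8(W) — all W, so L
n=10: →5(L), so W
n=11: →10(W) only, which is W, so L
n=12: →9(L), so W
n=13: →12(W) only, which is W, so L
n=14: →7(L), so W
n=15: →10(W), 12(W), 14(W) — all W, so L
The losing starting values of n are exactly the entries labelled L in this table (8 of them).

0, 2, 5, 7, 9, 11, 13, 15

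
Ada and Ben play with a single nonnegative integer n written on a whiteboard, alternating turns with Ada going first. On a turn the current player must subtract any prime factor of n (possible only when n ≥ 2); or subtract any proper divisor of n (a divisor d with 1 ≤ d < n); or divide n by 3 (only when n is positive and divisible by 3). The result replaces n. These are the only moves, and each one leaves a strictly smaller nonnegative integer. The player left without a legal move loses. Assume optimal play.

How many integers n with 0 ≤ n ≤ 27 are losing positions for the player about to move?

Build the W/L table. Terminal = L. A non-terminal position is W if it has a move to some L; otherwise it is L.
n=0: no move → L
n=1: no move → L
n=2: →0(L), so W
n=3: →0(L), so W
n=4: →2(W), 3(W) — all W, so L
n=5: →0(L), so W
n=6: →4(L), so W
n=7: →0(L), so W
n=8: →4(L), so W
n=9: →3(W), 6(W), 8(W) — all W, so L
n=10: →9(L), so W
n=11: →0(L), so W
n=12: →4(L), so W
n=13: →0(L), so W
n=14: →7(W), 12(W), 13(W) — all W, so L
n=15: →14(L), so W
n=16: →14(L), so W
n=17: →0(L), so W
n=18: →9(L), so W
n=19: →0(L), so W
n=20: →10(W), 15(W), 16(W), 18(W), 19(W) — all W, so L
n=21: →14(L), so W
n=22: →20(L), so W
n=23: →0(L), so W
n=24: →20(L), so W
n=25: →20(L), so W
n=26: →13(W), 24(W), 25(W) — all W, so L
n=27: →9(L), so W
L entries with 0 ≤ n ≤ 27: n = 0, 1, 4, 9, 14, 20, 26; that makes 7.

7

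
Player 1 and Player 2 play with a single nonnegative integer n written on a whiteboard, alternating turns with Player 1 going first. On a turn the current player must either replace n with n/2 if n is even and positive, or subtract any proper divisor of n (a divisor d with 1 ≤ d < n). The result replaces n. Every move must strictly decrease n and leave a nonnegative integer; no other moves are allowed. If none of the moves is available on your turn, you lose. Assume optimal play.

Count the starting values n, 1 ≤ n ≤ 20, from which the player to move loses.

10

Use the standard recursion: the mover loses at a terminal position; elsewhere, the mover wins exactly when some move hands the opponent an L position.
n=0: no move → L
n=1: no move → L
n=2: reaches L-position 1 → W
n=3: only reaches 2(W), which is W → L
n=4: reaches L-position 3 → W
n=5: only reaches 4(W), which is W → L
n=6: reaches L-position 3 → W
n=7: only reaches 6(W), which is W → L
n=8: reaches L-position 7 → W
n=9: only reaches 6(W), 8(W), all W → L
n=10: reaches L-position 5 → W
n=11: only reaches 10(W), which is W → L
n=12: reaches L-position 9 → W
n=13: only reaches 12(W), which is W → L
n=14: reaches L-position 7 → W
n=15: only reaches 10(W), 12(W), 14(W), all W → L
n=16: reaches L-position 15 → W
n=17: only reaches 16(W), which is W → L
n=18: reaches L-position 9 → W
n=19: only reaches 18(W), which is W → L
n=20: reaches L-position 15 → W
L entries with 1 ≤ n ≤ 20 (n=0 is outside the asked range and is not counted): n = 1, 3, 5, 7, 9, 11, 13, 15, 17, 19; that makes 10.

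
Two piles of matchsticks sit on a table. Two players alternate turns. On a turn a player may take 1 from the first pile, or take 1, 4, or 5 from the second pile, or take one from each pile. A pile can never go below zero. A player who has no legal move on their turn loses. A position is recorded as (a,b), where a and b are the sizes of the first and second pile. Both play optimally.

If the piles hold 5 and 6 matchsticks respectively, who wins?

Positions with no move are L. A position that does have a move is losing for the player to move precisely when every available move leads to a winning position for the opponent. Fill in the labels:
No move ever increases a pile, so every position that can arise here has a ≤ 5 and b ≤ 6; it is enough to label the cells with 0 ≤ a ≤ 5 and 0 ≤ b ≤ 6.
Every move lowers a or b (never raises either), so fill the grid row by row in increasing a, and left to right within a row: each cell's successors are then already labelled.
      b=0  b=1  b=2  b=3  b=4  b=5  b=6
a=0:    L    W    L    W    W    W    W
a=1:    W    W    W    W    L    W    L
a=2:    L    W    L    W    W    W    W
a=3:    W    W    W    W    L    W    L
a=4:    L    W    L    W    W    W    W
a=5:    W    W    W    W    L    W    L
Cells with no legal move (terminal, hence L): (0,0).
The remaining L cells, each justified by listing all of its moves:
(0,2): →(0,1)(W) only, which is W, so L
(1,4): →(0,4)(W), (1,3)(W), (1,0)(W), (0,3)(W) — all W, so L
(1,6): →(0,6)(W), (1,5)(W), (1,2)(W), (1,1)(W), (0,5)(W) — all W, so L
(2,0): →(1,0)(W) only, which is W, so L
(2,2): →(1,2)(W), (2,1)(W), (1,1)(W) — all W, so L
(3,4): →(2,4)(W), (3,3)(W), (3,0)(W), (2,3)(W) — all W, so L
(3,6): →(2,6)(W), (3,5)(W), (3,2)(W), (3,1)(W), (2,5)(W) — all W, so L
(4,0): →(3,0)(W) only, which is W, so L
(4,2): →(3,2)(W), (4,1)(W), (3,1)(W) — all W, so L
(5,4): →(4,4)(W), (5,3)(W), (5,0)(W), (4,3)(W) — all W, so L
(5,6): →(4,6)(W), (5,5)(W), (5,2)(W), (5,1)(W), (4,5)(W) — all W, so L
Every other cell has at least one move into one of the L cells above, so it is W.
The starting position (5,6) is L: whatever the player to move does, the opponent receives a W position.

The second player wins.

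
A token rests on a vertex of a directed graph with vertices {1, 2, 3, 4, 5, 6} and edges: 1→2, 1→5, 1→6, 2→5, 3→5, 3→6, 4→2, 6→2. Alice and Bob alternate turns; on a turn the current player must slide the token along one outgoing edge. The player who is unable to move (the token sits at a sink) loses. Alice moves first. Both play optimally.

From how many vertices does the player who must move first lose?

3

Classify positions by backward induction: terminal positions (no move available) are L. From any other position, the mover wins iff some move reaches an L.
Every edge goes from a vertex to one that appears earlier in the order 5, 2, 6, 4, 1, 3, so processing vertices in that order labels each vertex after all of its successors.
5: no outgoing edge → L
2: →5(L), so W
6: →2(W) only, which is W, so L
4: →2(W) only, which is W, so L
1: →6(L), so W
3: →6(L), so W
The L vertices are 4, 5, 6; that is 3 in all.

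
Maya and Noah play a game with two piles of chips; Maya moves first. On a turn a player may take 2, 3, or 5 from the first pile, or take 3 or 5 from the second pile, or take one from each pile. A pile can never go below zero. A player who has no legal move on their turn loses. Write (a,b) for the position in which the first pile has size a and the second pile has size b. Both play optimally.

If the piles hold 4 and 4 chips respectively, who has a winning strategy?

Compute win/loss labels from the base case upward. A position with no move is L. Any other position is W if it can reach an L in one move, else L.
No move ever increases a pile, so every position that can arise here has a ≤ 4 and b ≤ 4; it is enough to label the cells with 0 ≤ a ≤ 4 and 0 ≤ b ≤ 4.
Every move lowers a or b (never raises either), so fill the grid row by row in increasing a, and left to right within a row: each cell's successors are then already labelled.
      b=0  b=1  b=2  b=3  b=4
a=0:    L    L    L    W    W
a=1:    L    W    W    W    L
a=2:    W    W    W    L    L
a=3:    W    W    W    L    W
a=4:    W    L    L    W    W
Cells with no legal move (terminal, hence L): (0,0), (0,1), (0,2), (1,0).
The remaining L cells, each justified by listing all of its moves:
(1,4): →(1,1)(W), (0,3)(W) — all W, so L
(2,3): →(0,3)(W), (2,0)(W), (1,2)(W) — all W, so L
(2,4): →(0,4)(W), (2,1)(W), (1,3)(W) — all W, so L
(3,3): →(1,3)(W), (0,3)(W), (3,0)(W), (2,2)(W) — all W, so L
(4,1): →(2,1)(W), (1,1)(W), (3,0)(W) — all W, so L
(4,2): →(2,2)(W), (1,2)(W), (3,1)(W) — all W, so L
Every other cell has at least one move into one of the L cells above, so it is W.
The starting position (4,4) is W: Maya should move to (2,4), handing over an L position.

Maya wins.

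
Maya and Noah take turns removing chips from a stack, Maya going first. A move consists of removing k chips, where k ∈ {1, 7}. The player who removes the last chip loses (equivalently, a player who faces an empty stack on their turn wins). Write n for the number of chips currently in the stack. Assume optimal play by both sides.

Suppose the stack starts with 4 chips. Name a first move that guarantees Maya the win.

Work bottom-up. With no move the player to move wins. Otherwise the position is W if at least one move leads to an L position for the opponent, and L if every move leads to a W.
n=0: no move; the opponent has just taken the last chip and therefore loses → W
n=1: only reaches 0(W), which is W → L
n=2: reaches L-position 1 → W
n=3: only reaches 2(W), which is W → L
n=4: reaches L-position 3 → W
From 4, the L positions reachable in one move are: 3.

Remove 1, leaving 3.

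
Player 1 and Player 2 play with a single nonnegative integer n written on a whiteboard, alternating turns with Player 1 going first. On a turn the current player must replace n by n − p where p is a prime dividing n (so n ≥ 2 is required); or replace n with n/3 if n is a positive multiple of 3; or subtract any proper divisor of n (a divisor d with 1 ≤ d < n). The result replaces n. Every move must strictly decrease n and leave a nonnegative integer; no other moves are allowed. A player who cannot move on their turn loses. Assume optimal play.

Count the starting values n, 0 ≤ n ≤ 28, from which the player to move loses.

Positions with no move are L. A position that does have a move is losing for the player to move precisely when every available move leads to a winning position for the opponent. Fill in the labels:
n=0: no move → L
n=1: no move → L
n=2: W (go to 0, an L position)
n=3: W (go to 0, an L position)
n=4: L (options 2(W), 3(W) are all W)
n=5: W (go to 0, an L position)
n=6: W (go to 4, an L position)
n=7: W (go to 0, an L position)
n=8: W (go to 4, an L position)
n=9: L (options 3(W), 6(W), 8(W) are all W)
n=10: W (go to 9, an L position)
n=11: W (go to 0, an L position)
n=12: W (go to 4, an L position)
n=13: W (go to 0, an L position)
n=14: L (options 7(W), 12(W), 13(W) are all W)
n=15: W (go to 14, an L position)
n=16: W (go to 14, an L position)
n=17: W (go to 0, an L position)
n=18: W (go to 9, an L position)
n=19: W (go to 0, an L position)
n=20: L (options 10(W), 15(W), 16(W), 18(W), 19(W) are all W)
n=21: W (go to 14, an L position)
n=22: W (go to 20, an L position)
n=23: W (go to 0, an L position)
n=24: W (go to 20, an L position)
n=25: W (go to 20, an L position)
n=26: L (options 13(W), 24(W), 25(W) are all W)
n=27: W (go to 9, an L position)
n=28: W (go to 14, an L position)
L entries with 0 ≤ n ≤ 28: n = 0, 1, 4, 9, 14, 20, 26; that makes 7.

7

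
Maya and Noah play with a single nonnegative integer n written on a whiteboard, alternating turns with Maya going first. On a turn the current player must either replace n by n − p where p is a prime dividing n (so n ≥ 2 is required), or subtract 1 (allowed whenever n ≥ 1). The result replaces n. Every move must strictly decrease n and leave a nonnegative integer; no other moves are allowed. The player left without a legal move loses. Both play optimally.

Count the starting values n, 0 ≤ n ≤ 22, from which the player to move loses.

Positions with no move are L. A position that does have a move is losing for the player to move precisely when every available move leads to a winning position for the opponent. Fill in the labels:
n=0: no move → L
n=1: W (go to 0, an L position)
n=2: W (go to 0, an L position)
n=3: W (go to 0, an L position)
n=4: L (options 2(W), 3(W) are all W)
n=5: W (go to 0, an L position)
n=6: W (go to 4, an L position)
n=7: W (go to 0, an L position)
n=8: L (options 6(W), 7(W) are all W)
n=9: W (go to 8, an L position)
n=10: W (go to 8, an L position)
n=11: W (go to 0, an L position)
n=12: L (options 9(W), 10(W), 11(W) are all W)
n=13: W (go to 0, an L position)
n=14: W (go to 12, an L position)
n=15: W (go to 12, an L position)
n=16: L (options 14(W), 15(W) are all W)
n=17: W (go to 0, an L position)
n=18: W (go to 16, an L position)
n=19: W (go to 0, an L position)
n=20: L (options 15(W), 18(W), 19(W) are all W)
n=21: W (go to 20, an L position)
n=22: W (go to 20, an L position)
L entries with 0 ≤ n ≤ 22: n = 0, 4, 8, 12, 16, 20; that makes 6.

6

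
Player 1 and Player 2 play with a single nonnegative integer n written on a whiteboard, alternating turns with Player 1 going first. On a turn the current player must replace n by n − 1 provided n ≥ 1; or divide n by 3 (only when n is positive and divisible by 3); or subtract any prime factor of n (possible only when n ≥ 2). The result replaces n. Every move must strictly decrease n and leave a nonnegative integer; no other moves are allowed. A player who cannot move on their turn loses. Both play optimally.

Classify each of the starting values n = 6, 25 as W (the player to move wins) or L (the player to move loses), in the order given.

6: W, 25: L

Positions with no move are L. A position that does have a move is losing for the player to move precisely when every available move leads to a winning position for the opponent. Fill in the labels:
n=0: no move → L
n=1: W (go to 0, an L position)
n=2: W (go to 0, an L position)
n=3: W (go to 0, an L position)
n=4: L (options 2(W), 3(W) are all W)
n=5: W (go to 0, an L position)
n=6: W (go to 4, an L position)
n=7: W (go to 0, an L position)
n=8: L (options 6(W), 7(W) are all W)
n=9: W (go to 8, an L position)
n=10: W (go to 8, an L position)
n=11: W (go to 0, an L position)
n=12: W (go to 4, an L position)
n=13: W (go to 0, an L position)
n=14: L (options 7(W), 12(W), 13(W) are all W)
n=15: W (go to 14, an L position)
n=16: W (go to 14, an L position)
n=17: W (go to 0, an L position)
n=18: L (options 6(W), 15(W), 16(W), 17(W) are all W)
n=19: W (go to 0, an L position)
n=20: W (go to 18, an L position)
n=21: W (go to 14, an L position)
n=22: L (options 11(W), 20(W), 21(W) are all W)
n=23: W (go to 0, an L position)
n=24: W (go to 8, an L position)
n=25: L (options 20(W), 24(W) are all W)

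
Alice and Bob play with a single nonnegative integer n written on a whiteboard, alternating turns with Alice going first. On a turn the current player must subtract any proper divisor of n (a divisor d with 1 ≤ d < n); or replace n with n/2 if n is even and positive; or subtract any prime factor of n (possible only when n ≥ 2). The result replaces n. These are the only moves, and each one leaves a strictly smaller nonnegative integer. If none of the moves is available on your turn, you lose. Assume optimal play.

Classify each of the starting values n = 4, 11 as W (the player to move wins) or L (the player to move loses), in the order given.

Positions with no move are L. A position that does have a move is losing for the player to move precisely when every available move leads to a winning position for the opponent. Fill in the labels:
n=0: no move → L
n=1: no move → L
n=2: W (go to 0, an L position)
n=3: W (go to 0, an L position)
n=4: L (options 2(W), 3(W) are all W)
n=5: W (go to 0, an L position)
n=6: W (go to 4, an L position)
n=7: W (go to 0, an L position)
n=8: W (go to 4, an L position)
n=9: L (options 6(W), 8(W) are all W)
n=10: W (go to 9, an L position)
n=11: W (go to 0, an L position)

4: L, 11: W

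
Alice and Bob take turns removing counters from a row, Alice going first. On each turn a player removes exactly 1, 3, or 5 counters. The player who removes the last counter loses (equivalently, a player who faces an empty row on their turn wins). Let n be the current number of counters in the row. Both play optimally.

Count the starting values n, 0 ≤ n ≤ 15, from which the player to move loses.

8

Work bottom-up. With no move the player to move wins. Otherwise the position is W if at least one move leads to an L position for the opponent, and L if every move leads to a W.
n=0: no move; the opponent has just taken the last counter and therefore loses → W
n=1: L (sole option 0(W) is W)
n=2: W (go to 1, an L position)
n=3: L (options 2(W), 0(W) are all W)
n=4: W (go to 3, an L position)
n=5: L (options 4(W), 2(W), 0(W) are all W)
n=6: W (go to 5, an L position)
n=7: L (options 6(W), 4(W), 2(W) are all W)
n=8: W (go to 7, an L position)
n=9: L (options 8(W), 6(W), 4(W) are all W)
n=10: W (go to 9, an L position)
n=11: L (options 10(W), 8(W), 6(W) are all W)
n=12: W (go to 11, an L position)
n=13: L (options 12(W), 10(W), 8(W) are all W)
n=14: W (go to 13, an L position)
n=15: L (options 14(W), 12(W), 10(W) are all W)
L entries with 0 ≤ n ≤ 15: n = 1, 3, 5, 7, 9, 11, 13, 15; that makes 8.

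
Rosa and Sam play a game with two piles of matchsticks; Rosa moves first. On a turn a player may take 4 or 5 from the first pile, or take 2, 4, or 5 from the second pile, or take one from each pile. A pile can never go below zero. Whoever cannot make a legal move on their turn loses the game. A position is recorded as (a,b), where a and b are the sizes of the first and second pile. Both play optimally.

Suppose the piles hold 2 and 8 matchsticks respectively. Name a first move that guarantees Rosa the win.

Move to (2,6).

Use the standard recursion: the mover loses at a terminal position; elsewhere, the mover wins exactly when some move hands the opponent an L position.
No move ever increases a pile, so every position that can arise here has a ≤ 2 and b ≤ 8; it is enough to label the cells with 0 ≤ a ≤ 2 and 0 ≤ b ≤ 8.
Every move lowers a or b (never raises either), so fill the grid row by row in increasing a, and left to right within a row: each cell's successors are then already labelled.
      b=0  b=1  b=2  b=3  b=4  b=5  b=6  b=7  b=8
a=0:    L    L    W    W    W    W    W    L    L
a=1:    L    W    W    L    W    W    L    W    W
a=2:    L    W    W    L    W    W    L    W    W
Cells with no legal move (terminal, hence L): (0,0), (0,1), (1,0), (2,0).
The remaining L cells, each justified by listing all of its moves:
(0,7): →(0,5)(W), (0,3)(W), (0,2)(W) — all W, so L
(0,8): →(0,6)(W), (0,4)(W), (0,3)(W) — all W, so L
(1,3): →(1,1)(W), (0,2)(W) — all W, so L
(1,6): →(1,4)(W), (1,2)(W), (1,1)(W), (0,5)(W) — all W, so L
(2,3): →(2,1)(W), (1,2)(W) — all W, so L
(2,6): →(2,4)(W), (2,2)(W), (2,1)(W), (1,5)(W) — all W, so L
Every other cell has at least one move into one of the L cells above, so it is W.
From (2,8), the L positions reachable in one move are: (2,6), (2,3). Any move reaching one of these is winning.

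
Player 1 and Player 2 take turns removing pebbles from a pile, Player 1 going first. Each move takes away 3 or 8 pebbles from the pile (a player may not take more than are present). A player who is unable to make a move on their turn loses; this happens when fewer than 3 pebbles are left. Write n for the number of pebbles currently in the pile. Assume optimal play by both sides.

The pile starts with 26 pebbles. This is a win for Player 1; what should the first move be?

Remove 3, leaving 23.

Classify positions by backward induction: terminal positions (no move available) are L. From any other position, the mover wins iff some move reaches an L.
n=0: no move → L
n=1: no move → L
n=2: no move → L
n=3: reaches L-position 0 → W
n=4: reaches L-position 1 → W
n=5: reaches L-position 2 → W
n=6: only reaches 3(W), which is W → L
n=7: only reaches 4(W), which is W → L
n=8: reaches L-position 0 → W
n=9: reaches L-position 6 → W
n=10: reaches L-position 7 → W
n=11: only reaches 8(W), 3(W), all W → L
n=12: only reaches 9(W), 4(W), all W → L
n=13: only reaches 10(W), 5(W), all W → L
n=14: reaches L-position 11 → W
n=15: reaches L-position 12 → W
n=16: reaches L-position 13 → W
n=17: only reaches 14(W), 9(W), all W → L
n=18: only reaches 15(W), 10(W), all W → L
n=19: reaches L-position 11 → W
n=20: reaches L-position 17 → W
n=21: reaches L-position 18 → W
n=22: only reaches 19(W), 14(W), all W → L
n=23: only reaches 20(W), 15(W), all W → L
n=24: only reaches 21(W), 16(W), all W → L
n=25: reaches L-position 22 → W
n=26: reaches L-position 23 → W
From 26, the L positions reachable in one move are: 23, 18. Any move reaching one of these is winning.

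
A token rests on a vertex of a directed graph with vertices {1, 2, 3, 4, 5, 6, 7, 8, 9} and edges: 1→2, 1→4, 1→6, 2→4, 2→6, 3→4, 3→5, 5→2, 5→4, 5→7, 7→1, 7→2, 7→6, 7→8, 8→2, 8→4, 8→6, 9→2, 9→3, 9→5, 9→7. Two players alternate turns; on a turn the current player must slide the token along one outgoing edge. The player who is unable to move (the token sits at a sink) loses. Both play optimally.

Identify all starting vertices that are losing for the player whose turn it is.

Build the W/L table. Terminal = L. A non-terminal position is W if it has a move to some L; otherwise it is L.
Every edge goes from a vertex to one that appears earlier in the order 4, 6, 2, 8, 1, 7, 5, 3, 9, so processing vertices in that order labels each vertex after all of its successors.
4: no outgoing edge → L
6: no outgoing edge → L
2: can move to 6, which is L ⇒ W
8: can move to 6, which is L ⇒ W
1: can move to 6, which is L ⇒ W
7: can move to 6, which is L ⇒ W
5: can move to 4, which is L ⇒ W
3: can move to 4, which is L ⇒ W
9: moves to 3(W), 5(W), 7(W), 2(W); every one is W ⇒ L
The losing starting vertices are exactly the entries labelled L in this table (3 of them).

4, 6, 9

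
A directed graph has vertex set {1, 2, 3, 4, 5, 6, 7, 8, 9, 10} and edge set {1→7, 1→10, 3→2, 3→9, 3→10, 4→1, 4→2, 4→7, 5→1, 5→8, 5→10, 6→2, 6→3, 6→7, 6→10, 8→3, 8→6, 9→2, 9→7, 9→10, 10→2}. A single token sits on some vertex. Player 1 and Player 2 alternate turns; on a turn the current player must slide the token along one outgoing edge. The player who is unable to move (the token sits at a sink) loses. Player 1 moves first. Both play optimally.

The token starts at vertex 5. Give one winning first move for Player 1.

Move to 8.

Classify positions by backward induction: terminal positions (no move available) are L. From any other position, the mover wins iff some move reaches an L.
Every edge goes from a vertex to one that appears earlier in the order 2, 7, 10, 9, 3, 1, 4, 6, 8, 5, so processing vertices in that order labels each vertex after all of its successors.
2: no outgoing edge → L
7: no outgoing edge → L
10: →2(L), so W
9: →7(L), so W
3: →2(L), so W
1: →7(L), so W
4: →7(L), so W
6: →7(L), so W
8: →6(W), 3(W) — all W, so L
5: →8(L), so W
From 5, the L positions reachable in one move are: 8.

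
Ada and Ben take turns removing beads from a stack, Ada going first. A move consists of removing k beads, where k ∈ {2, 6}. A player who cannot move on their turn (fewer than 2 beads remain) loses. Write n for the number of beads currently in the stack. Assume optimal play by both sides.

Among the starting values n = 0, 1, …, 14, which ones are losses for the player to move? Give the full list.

Label each position W (a win for the player to move) or L (a loss). A position with no legal move is L; any other position is W exactly when some move reaches an L, and L when every move reaches a W.
n=0: no move → L
n=1: no move → L
n=2: W (go to 0, an L position)
n=3: W (go to 1, an L position)
n=4: L (sole option 2(W) is W)
n=5: L (sole option 3(W) is W)
n=6: W (go to 4, an L position)
n=7: W (go to 5, an L position)
n=8: L (options 6(W), 2(W) are all W)
n=9: L (options 7(W), 3(W) are all W)
n=10: W (go to 8, an L position)
n=11: W (go to 9, an L position)
n=12: L (options 10(W), 6(W) are all W)
n=13: L (options 11(W), 7(W) are all W)
n=14: W (go to 12, an L position)
Reading off the rows marked L gives the requested list; there are 8 such values of n.

0, 1, 4, 5, 8, 9, 12, 13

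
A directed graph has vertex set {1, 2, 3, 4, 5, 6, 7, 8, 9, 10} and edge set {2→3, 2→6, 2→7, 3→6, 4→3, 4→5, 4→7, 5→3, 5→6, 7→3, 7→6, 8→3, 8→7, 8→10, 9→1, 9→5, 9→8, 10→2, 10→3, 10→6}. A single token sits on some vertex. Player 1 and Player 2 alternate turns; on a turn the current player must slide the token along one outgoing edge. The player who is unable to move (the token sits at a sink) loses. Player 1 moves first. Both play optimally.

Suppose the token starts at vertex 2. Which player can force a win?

Compute win/loss labels from the base case upward. A position with no move is L. Any other position is W if it can reach an L in one move, else L.
Every edge goes from a vertex to one that appears earlier in the order 6, 1, 3, 7, 5, 2, 4, 10, 8, 9, so processing vertices in that order labels each vertex after all of its successors.
6: no outgoing edge → L
1: no outgoing edge → L
3: reaches L-position 6 → W
7: reaches L-position 6 → W
5: reaches L-position 6 → W
2: reaches L-position 6 → W
4: only reaches 5(W), 7(W), 3(W), all W → L
10: reaches L-position 6 → W
8: only reaches 10(W), 7(W), 3(W), all W → L
9: reaches L-position 8 → W
From 2 Player 1 can move to 6, reaching an L position.

Player 1 wins.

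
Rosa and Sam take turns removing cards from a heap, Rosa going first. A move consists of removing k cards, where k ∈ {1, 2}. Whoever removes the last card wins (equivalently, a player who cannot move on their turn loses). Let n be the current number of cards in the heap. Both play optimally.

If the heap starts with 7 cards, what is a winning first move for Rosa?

Work bottom-up. With no move the player to move loses. Otherwise the position is W if at least one move leads to an L position for the opponent, and L if every move leads to a W.
n=0: no move → L
n=1: →0(L), so W
n=2: →0(L), so W
n=3: →2(W), 1(W) — all W, so L
n=4: →3(L), so W
n=5: →3(L), so W
n=6: →5(W), 4(W) — all W, so L
n=7: →6(L), so W
From 7, the L positions reachable in one move are: 6.

Remove 1, leaving 6.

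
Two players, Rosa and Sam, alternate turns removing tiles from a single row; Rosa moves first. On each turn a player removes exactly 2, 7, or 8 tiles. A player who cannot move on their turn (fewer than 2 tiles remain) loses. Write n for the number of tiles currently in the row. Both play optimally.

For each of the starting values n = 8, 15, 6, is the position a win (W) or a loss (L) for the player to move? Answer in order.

Build the W/L table. Terminal = L. A non-terminal position is W if it has a move to some L; otherwise it is L.
n=0: no move → L
n=1: no move → L
n=2: W (go to 0, an L position)
n=3: W (go to 1, an L position)
n=4: L (sole option 2(W) is W)
n=5: L (sole option 3(W) is W)
n=6: W (go to 4, an L position)
n=7: W (go to 5, an L position)
n=8: W (go to 1, an L position)
n=9: W (go to 1, an L position)
n=10: L (options 8(W), 3(W), 2(W) are all W)
n=11: W (go to 4, an L position)
n=12: W (go to 10, an L position)
n=13: W (go to 5, an L position)
n=14: L (options 12(W), 7(W), 6(W) are all W)
n=15: L (options 13(W), 8(W), 7(W) are all W)

8: W, 15: L, 6: W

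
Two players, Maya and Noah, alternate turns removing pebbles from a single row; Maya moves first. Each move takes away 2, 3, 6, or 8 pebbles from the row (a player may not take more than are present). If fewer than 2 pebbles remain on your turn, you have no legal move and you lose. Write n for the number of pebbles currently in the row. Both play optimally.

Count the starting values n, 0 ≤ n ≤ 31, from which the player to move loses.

10

Compute win/loss labels from the base case upward. A position with no move is L. Any other position is W if it can reach an L in one move, else L.
n=0: no move → L
n=1: no move → L
n=2: W (go to 0, an L position)
n=3: W (go to 1, an L position)
n=4: W (go to 1, an L position)
n=5: L (options 3(W), 2(W) are all W)
n=6: W (go to 0, an L position)
n=7: W (go to 5, an L position)
n=8: W (go to 5, an L position)
n=9: W (go to 1, an L position)
n=10: L (options 8(W), 7(W), 4(W), 2(W) are all W)
n=11: W (go to 5, an L position)
n=12: W (go to 10, an L position)
n=13: W (go to 10, an L position)
n=14: L (options 12(W), 11(W), 8(W), 6(W) are all W)
n=15: L (options 13(W), 12(W), 9(W), 7(W) are all W)
n=16: W (go to 14, an L position)
n=17: W (go to 15, an L position)
n=18: W (go to 15, an L position)
n=19: L (options 17(W), 16(W), 13(W), 11(W) are all W)
n=20: W (go to 14, an L position)
n=21: W (go to 19, an L position)
n=22: W (go to 19, an L position)
n=23: W (go to 15, an L position)
n=24: L (options 22(W), 21(W), 18(W), 16(W) are all W)
n=25: W (go to 19, an L position)
n=26: W (go to 24, an L position)
n=27: W (go to 24, an L position)
n=28: L (options 26(W), 25(W), 22(W), 20(W) are all W)
n=29: L (options 27(W), 26(W), 23(W), 21(W) are all W)
n=30: W (go to 28, an L position)
n=31: W (go to 29, an L position)
L entries with 0 ≤ n ≤ 31: n = 0, 1, 5, 10, 14, 15, 19, 24, 28, 29; that makes 10.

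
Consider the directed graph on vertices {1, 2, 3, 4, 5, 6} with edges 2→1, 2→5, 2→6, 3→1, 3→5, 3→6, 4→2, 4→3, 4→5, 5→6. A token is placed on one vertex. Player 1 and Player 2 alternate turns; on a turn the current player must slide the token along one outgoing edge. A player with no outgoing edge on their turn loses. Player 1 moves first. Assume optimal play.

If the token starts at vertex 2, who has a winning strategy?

Player 1 wins.

Use the standard recursion: the mover loses at a terminal position; elsewhere, the mover wins exactly when some move hands the opponent an L position.
Every edge goes from a vertex to one that appears earlier in the order 6, 1, 5, 3, 2, 4, so processing vertices in that order labels each vertex after all of its successors.
6: no outgoing edge → L
1: no outgoing edge → L
5: W (go to 6, an L position)
3: W (go to 1, an L position)
2: W (go to 1, an L position)
4: L (options 2(W), 3(W), 5(W) are all W)
The starting position 2 is W: Player 1 should move to 1, handing over an L position.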